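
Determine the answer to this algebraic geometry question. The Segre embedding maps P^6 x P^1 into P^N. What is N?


The Segre embedding maps P^m x P^n into P^N via
all products of coordinates from each factor.
N = (m+1)(n+1) - 1
N = (6+1)(1+1) - 1
N = 7*2 - 1
N = 14 - 1 = 13

13


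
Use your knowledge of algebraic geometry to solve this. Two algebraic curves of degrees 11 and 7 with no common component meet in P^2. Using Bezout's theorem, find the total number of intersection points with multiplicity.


Bezout's theorem states the intersection count equals the product of degrees.
Intersection count = 11 * 7 = 77

77


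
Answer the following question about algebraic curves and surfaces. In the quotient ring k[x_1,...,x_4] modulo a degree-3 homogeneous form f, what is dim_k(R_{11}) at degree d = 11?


For R = k[x_1,...,x_n]/(f) with f homogeneous of degree e:
The Hilbert series is (1 - t^e)/(1 - t)^n.
So h(d) = C(d+n-1, n-1) - C(d-e+n-1, n-1) for d >= e.
With n=4, e=3, d=11:
C(11+4-1, 4-1) = C(14, 3) = 364
C(11-3+4-1, 4-1) = C(11, 3) = 165
h(11) = 364 - 165 = 199

199


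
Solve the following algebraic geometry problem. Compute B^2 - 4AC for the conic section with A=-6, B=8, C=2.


The discriminant of a conic Ax^2 + Bxy + Cy^2 + ... = 0 is B^2 - 4AC.
B^2 = 8^2 = 64
4AC = 4*(-6)*2 = -48
Discriminant = 64 + 48 = 112

112


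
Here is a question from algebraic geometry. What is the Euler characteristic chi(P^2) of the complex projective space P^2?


The complex projective space P^2 has one cell in each even real dimension 0, 2, ..., 4.
The cohomology groups are H^{2k}(P^2) = Z for k = 0,...,2, and 0 otherwise.
Euler characteristic = sum of Betti numbers = 1 per even-dimensional cohomology group.
chi(P^2) = 2 + 1 = 3

3


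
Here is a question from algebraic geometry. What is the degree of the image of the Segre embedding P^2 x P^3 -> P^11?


The degree of the Segre variety P^2 x P^3 is C(m+n, m).
= C(5, 2)
= 10

10


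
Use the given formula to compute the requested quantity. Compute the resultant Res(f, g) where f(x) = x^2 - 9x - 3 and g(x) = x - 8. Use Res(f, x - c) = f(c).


For Res(f, x - c), we evaluate f at x = c.
f(8) = 8^2 - 9*8 - 3
= 64 - 72 - 3
= -8 - 3 = -11
Res(f, g) = -11

-11


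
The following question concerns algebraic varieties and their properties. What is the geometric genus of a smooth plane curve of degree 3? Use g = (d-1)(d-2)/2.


Using the genus formula for smooth plane curves:
g = (d-1)(d-2)/2
g = (3-1)(3-2)/2
g = 2*1/2
g = 2/2 = 1

1


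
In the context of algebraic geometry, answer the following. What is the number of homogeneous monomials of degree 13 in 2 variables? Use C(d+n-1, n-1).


The number of degree-13 monomials in 2 variables is C(d+n-1, n-1).
= C(13+2-1, 2-1) = C(14, 1)
= 14

14


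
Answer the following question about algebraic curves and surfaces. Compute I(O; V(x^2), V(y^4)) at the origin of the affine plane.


The intersection multiplicity of V(x^a) and V(y^b) at the origin is:
I(O; V(x^2), V(y^4)) = dim_k(k[x,y]/(x^2, y^4))
A basis for k[x,y]/(x^2, y^4) is the set of monomials x^i * y^j
where 0 <= i < 2 and 0 <= j < 4.
The number of such monomials is 2 * 4 = 8

8


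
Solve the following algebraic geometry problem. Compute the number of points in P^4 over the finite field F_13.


P^4(F_13) has (q^(n+1) - 1)/(q - 1) points.
= 13^4 + 13^3 + 13^2 + 13^1 + 13^0
= 28561 + 2197 + 169 + 13 + 1
= 30941

30941


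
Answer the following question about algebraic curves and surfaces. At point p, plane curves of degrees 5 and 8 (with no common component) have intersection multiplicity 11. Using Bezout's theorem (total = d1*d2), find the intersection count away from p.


By Bezout's theorem, the total intersection number is d1 * d2.
Total = 5 * 8 = 40
Intersection multiplicity at p = 11
Remaining intersections = 40 - 11 = 29

29


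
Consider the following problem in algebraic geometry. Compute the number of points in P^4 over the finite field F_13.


P^4(F_13) has (q^(n+1) - 1)/(q - 1) points.
= 13^4 + 13^3 + 13^2 + 13^1 + 13^0
= 28561 + 2197 + 169 + 13 + 1
= 30941

30941


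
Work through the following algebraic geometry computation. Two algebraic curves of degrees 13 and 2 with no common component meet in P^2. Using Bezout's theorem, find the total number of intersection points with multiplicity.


Bezout's theorem states the intersection count equals the product of degrees.
Intersection count = 13 * 2 = 26

26


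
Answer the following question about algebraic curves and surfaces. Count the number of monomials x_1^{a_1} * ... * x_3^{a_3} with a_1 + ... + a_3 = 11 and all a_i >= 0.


The number of degree-11 monomials in 3 variables is C(d+n-1, n-1).
= C(11+3-1, 3-1) = C(13, 2)
= 78

78


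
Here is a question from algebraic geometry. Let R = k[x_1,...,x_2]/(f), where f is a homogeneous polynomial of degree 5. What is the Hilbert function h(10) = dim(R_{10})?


For R = k[x_1,...,x_n]/(f) with f homogeneous of degree e:
The Hilbert series is (1 - t^e)/(1 - t)^n.
So h(d) = C(d+n-1, n-1) - C(d-e+n-1, n-1) for d >= e.
With n=2, e=5, d=10:
C(10+2-1, 2-1) = C(11, 1) = 11
C(10-5+2-1, 2-1) = C(6, 1) = 6
h(10) = 11 - 6 = 5

5


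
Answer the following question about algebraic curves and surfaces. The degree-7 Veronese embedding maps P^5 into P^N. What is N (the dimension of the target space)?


The Veronese embedding v_d: P^n -> P^N maps each point to all
degree-d monomials in n+1 homogeneous coordinates.
N = C(n+d, d) - 1
N = C(5+7, 7) - 1
N = C(12, 7) - 1
C(12, 7) = 792
N = 792 - 1 = 791

791


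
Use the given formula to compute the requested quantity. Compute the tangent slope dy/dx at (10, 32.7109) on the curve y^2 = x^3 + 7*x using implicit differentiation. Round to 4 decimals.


Using implicit differentiation of y^2 = x^3 + 7*x:
2y * dy/dx = 3x^2 + 7
dy/dx = (3x^2 + 7)/(2y)
Numerator: 3*10^2 + 7 = 307
Denominator: 2*32.7109 = 65.4218
dy/dx = 307/65.4218 = 4.6926

4.6926


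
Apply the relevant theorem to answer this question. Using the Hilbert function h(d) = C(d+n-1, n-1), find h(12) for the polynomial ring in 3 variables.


The Hilbert function for the polynomial ring in 3 variables is:
h(d) = C(d+n-1, n-1)
h(12) = C(12+3-1, 3-1) = C(14, 2)
= 14! / (2! * 12!)
= 91

91


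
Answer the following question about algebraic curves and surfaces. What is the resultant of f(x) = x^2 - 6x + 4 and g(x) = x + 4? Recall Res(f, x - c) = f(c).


For Res(f, x - c), we evaluate f at x = c.
f(-4) = (-4)^2 - 6*(-4) + 4
= 16 + 24 + 4
= 40 + 4 = 44
Res(f, g) = 44

44


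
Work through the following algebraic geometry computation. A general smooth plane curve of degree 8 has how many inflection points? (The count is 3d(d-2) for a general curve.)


For a general smooth plane curve C of degree d, the inflection points are
the intersection of C with its Hessian curve, which has degree 3(d-2).
By Bezout, the total intersection number is d * 3(d-2) = 8 * 18 = 144.
For a general curve every flex is ordinary, so each contributes
multiplicity 1 to C·Hess(C), and the number of distinct inflection
points is 3d(d-2).
Inflection points = 3*8*(8-2) = 3*8*6 = 144

144


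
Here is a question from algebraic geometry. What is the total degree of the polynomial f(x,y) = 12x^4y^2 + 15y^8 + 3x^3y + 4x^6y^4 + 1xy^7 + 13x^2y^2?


Examine each term for its total degree (sum of exponents).
  Term '12x^4y^2' has total degree 4+2 = 6.
  Term '15y^8' has total degree 0+8 = 8.
  Term '3x^3y' has total degree 3+1 = 4.
  Term '4x^6y^4' has total degree 6+4 = 10.
  Term '1xy^7' has total degree 1+7 = 8.
  Term '13x^2y^2' has total degree 2+2 = 4.
The maximum total degree among all terms is 10.

10


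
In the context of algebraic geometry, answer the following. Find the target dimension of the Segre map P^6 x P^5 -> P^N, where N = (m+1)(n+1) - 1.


The Segre embedding maps P^m x P^n into P^N via
all products of coordinates from each factor.
N = (m+1)(n+1) - 1
N = (6+1)(5+1) - 1
N = 7*6 - 1
N = 42 - 1 = 41

41


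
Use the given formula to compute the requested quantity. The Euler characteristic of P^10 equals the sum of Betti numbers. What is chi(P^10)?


The complex projective space P^10 has one cell in each even real dimension 0, 2, ..., 20.
The cohomology groups are H^{2k}(P^10) = Z for k = 0,...,10, and 0 otherwise.
Euler characteristic = sum of Betti numbers = 1 per even-dimensional cohomology group.
chi(P^10) = 10 + 1 = 11

11


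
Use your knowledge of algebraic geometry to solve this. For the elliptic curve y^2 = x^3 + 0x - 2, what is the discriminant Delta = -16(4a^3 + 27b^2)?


Compute each component:
4a^3 = 4*0^3 = 4*0 = 0
27b^2 = 27*(-2)^2 = 27*4 = 108
4a^3 + 27b^2 = 0 + 108 = 108
Delta = -16*108 = -1728

-1728


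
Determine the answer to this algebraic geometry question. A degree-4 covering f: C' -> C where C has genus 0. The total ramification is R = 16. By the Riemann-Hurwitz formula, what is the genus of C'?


Riemann-Hurwitz formula: 2g' - 2 = d(2g - 2) + R
Given: d = 4, g = 0, R = 16
2g' - 2 = 4*(2*0 - 2) + 16
2g' - 2 = 4*(-2) + 16
2g' - 2 = -8 + 16 = 8
2g' = 10
g' = 5

5


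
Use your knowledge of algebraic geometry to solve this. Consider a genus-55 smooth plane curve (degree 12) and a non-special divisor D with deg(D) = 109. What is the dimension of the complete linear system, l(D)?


First, compute the genus of a smooth plane curve of degree 12:
g = (d-1)(d-2)/2 = (12-1)(12-2)/2 = 55
For a non-special divisor D (i.e., h^1(D) = 0), Riemann-Roch gives:
l(D) = deg(D) - g + 1
Since deg(D) = 109 >= 2g - 1 = 109, D is non-special.
l(D) = 109 - 55 + 1 = 55

55


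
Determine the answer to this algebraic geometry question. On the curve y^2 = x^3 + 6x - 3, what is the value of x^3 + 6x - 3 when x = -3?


Compute x^3 + 6x - 3 at x = -3:
x^3 = (-3)^3 = -27
6*x = 6*(-3) = -18
Sum: -27 - 18 - 3 = -48

-48


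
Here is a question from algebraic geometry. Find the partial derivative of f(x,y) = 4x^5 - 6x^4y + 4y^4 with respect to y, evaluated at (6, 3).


df/dy = (-6)*x^4 + 4*4*y^3
At (6,3): (-6)*6^4 + 4*4*3^3
= -7776 + 432
= -7344

-7344


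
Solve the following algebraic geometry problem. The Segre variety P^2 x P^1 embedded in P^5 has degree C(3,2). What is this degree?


The degree of the Segre variety P^2 x P^1 is C(m+n, m).
= C(3, 2)
= 3

3


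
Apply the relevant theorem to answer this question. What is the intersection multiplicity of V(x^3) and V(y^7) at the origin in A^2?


The intersection multiplicity of V(x^a) and V(y^b) at the origin is:
I(O; V(x^3), V(y^7)) = dim_k(k[x,y]/(x^3, y^7))
A basis for k[x,y]/(x^3, y^7) is the set of monomials x^i * y^j
where 0 <= i < 3 and 0 <= j < 7.
The number of such monomials is 3 * 7 = 21

21


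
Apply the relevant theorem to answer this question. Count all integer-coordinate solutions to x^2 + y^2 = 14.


Systematically check integer values of x where x^2 <= 14.
For each valid x, check if 14 - x^2 is a perfect square.
Total integer solutions found: 0

0


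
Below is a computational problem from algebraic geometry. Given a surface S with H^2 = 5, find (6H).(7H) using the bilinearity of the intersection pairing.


Using bilinearity of the intersection pairing on a surface S:
(aH).(bH) = ab * (H.H)
We have H^2 = 5.
D.E = (6H).(7H) = 6*7*5
= 42*5
= 210

210


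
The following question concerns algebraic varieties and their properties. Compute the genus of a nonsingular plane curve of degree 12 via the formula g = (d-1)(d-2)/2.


Using the genus formula for smooth plane curves:
g = (d-1)(d-2)/2
g = (12-1)(12-2)/2
g = 11*10/2
g = 110/2 = 55

55


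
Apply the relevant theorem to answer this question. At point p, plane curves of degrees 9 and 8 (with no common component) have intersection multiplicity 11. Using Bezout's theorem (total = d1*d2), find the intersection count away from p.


By Bezout's theorem, the total intersection number is d1 * d2.
Total = 9 * 8 = 72
Intersection multiplicity at p = 11
Remaining intersections = 72 - 11 = 61

61


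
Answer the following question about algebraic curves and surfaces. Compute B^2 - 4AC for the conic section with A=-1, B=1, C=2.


The discriminant of a conic Ax^2 + Bxy + Cy^2 + ... = 0 is B^2 - 4AC.
B^2 = 1^2 = 1
4AC = 4*(-1)*2 = -8
Discriminant = 1 + 8 = 9

9


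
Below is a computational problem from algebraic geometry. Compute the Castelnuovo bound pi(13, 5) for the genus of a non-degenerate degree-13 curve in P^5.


Castelnuovo's bound: write d - 1 = m(r-1) + epsilon with 0 <= epsilon < r-1.
d - 1 = 13 - 1 = 12
r - 1 = 5 - 1 = 4
12 = 3*4 + 0, so m = 3, epsilon = 0
pi(d, r) = m(m-1)(r-1)/2 + m*epsilon
= 3*2*4/2 + 3*0
= 24/2 + 0
= 12 + 0 = 12

12


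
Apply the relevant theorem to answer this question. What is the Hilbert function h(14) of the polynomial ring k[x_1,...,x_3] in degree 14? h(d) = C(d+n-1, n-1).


The Hilbert function for the polynomial ring in 3 variables is:
h(d) = C(d+n-1, n-1)
h(14) = C(14+3-1, 3-1) = C(16, 2)
= 16! / (2! * 14!)
= 120

120


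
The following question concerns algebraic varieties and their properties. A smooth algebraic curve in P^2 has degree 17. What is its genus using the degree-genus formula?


Using the genus formula for smooth plane curves:
g = (d-1)(d-2)/2
g = (17-1)(17-2)/2
g = 16*15/2
g = 240/2 = 120

120


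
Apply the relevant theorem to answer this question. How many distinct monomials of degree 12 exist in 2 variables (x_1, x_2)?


The number of degree-12 monomials in 2 variables is C(d+n-1, n-1).
= C(12+2-1, 2-1) = C(13, 1)
= 13

13


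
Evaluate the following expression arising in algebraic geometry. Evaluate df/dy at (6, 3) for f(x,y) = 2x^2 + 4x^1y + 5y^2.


df/dy = 4*x^1 + 2*5*y^1
At (6,3): 4*6^1 + 2*5*3^1
= 24 + 30
= 54

54


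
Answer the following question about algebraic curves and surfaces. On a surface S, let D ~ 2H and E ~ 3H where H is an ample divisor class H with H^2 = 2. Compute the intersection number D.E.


Using bilinearity of the intersection pairing on a surface S:
(aH).(bH) = ab * (H.H)
We have H^2 = 2.
D.E = (2H).(3H) = 2*3*2
= 6*2
= 12

12


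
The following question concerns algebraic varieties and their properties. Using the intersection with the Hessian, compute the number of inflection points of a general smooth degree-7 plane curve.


For a general smooth plane curve C of degree d, the inflection points are
the intersection of C with its Hessian curve, which has degree 3(d-2).
By Bezout, the total intersection number is d * 3(d-2) = 7 * 15 = 105.
For a general curve every flex is ordinary, so each contributes
multiplicity 1 to C·Hess(C), and the number of distinct inflection
points is 3d(d-2).
Inflection points = 3*7*(7-2) = 3*7*5 = 105

105


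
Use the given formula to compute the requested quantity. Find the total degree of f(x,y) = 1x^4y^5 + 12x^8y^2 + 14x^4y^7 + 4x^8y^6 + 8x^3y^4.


Examine each term for its total degree (sum of exponents).
  Term '1x^4y^5' has total degree 4+5 = 9.
  Term '12x^8y^2' has total degree 8+2 = 10.
  Term '14x^4y^7' has total degree 4+7 = 11.
  Term '4x^8y^6' has total degree 8+6 = 14.
  Term '8x^3y^4' has total degree 3+4 = 7.
The maximum total degree among all terms is 14.

14


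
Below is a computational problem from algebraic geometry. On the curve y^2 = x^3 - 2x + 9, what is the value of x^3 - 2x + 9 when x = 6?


Compute x^3 - 2x + 9 at x = 6:
x^3 = 6^3 = 216
(-2)*x = (-2)*6 = -12
Sum: 216 - 12 + 9 = 213

213


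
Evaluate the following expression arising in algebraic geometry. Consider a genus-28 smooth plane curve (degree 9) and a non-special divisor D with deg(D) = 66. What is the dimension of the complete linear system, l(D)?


First, compute the genus of a smooth plane curve of degree 9:
g = (d-1)(d-2)/2 = (9-1)(9-2)/2 = 28
For a non-special divisor D (i.e., h^1(D) = 0), Riemann-Roch gives:
l(D) = deg(D) - g + 1
Since deg(D) = 66 >= 2g - 1 = 55, D is non-special.
l(D) = 66 - 28 + 1 = 39

39


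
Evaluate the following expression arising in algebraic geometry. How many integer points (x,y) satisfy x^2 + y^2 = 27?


Systematically check integer values of x where x^2 <= 27.
For each valid x, check if 27 - x^2 is a perfect square.
Total integer solutions found: 0

0


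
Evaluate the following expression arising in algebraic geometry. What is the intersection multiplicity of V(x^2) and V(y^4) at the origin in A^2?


The intersection multiplicity of V(x^a) and V(y^b) at the origin is:
I(O; V(x^2), V(y^4)) = dim_k(k[x,y]/(x^2, y^4))
A basis for k[x,y]/(x^2, y^4) is the set of monomials x^i * y^j
where 0 <= i < 2 and 0 <= j < 4.
The number of such monomials is 2 * 4 = 8

8


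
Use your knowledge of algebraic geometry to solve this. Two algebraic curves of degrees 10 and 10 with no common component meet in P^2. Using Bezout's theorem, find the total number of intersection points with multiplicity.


Bezout's theorem states the intersection count equals the product of degrees.
Intersection count = 10 * 10 = 100

100


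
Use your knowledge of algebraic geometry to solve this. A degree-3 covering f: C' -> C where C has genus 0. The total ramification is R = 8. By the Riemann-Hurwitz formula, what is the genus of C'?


Riemann-Hurwitz formula: 2g' - 2 = d(2g - 2) + R
Given: d = 3, g = 0, R = 8
2g' - 2 = 3*(2*0 - 2) + 8
2g' - 2 = 3*(-2) + 8
2g' - 2 = -6 + 8 = 2
2g' = 4
g' = 2

2


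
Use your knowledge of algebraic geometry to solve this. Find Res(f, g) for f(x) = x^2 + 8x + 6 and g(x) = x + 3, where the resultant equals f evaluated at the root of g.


For Res(f, x - c), we evaluate f at x = c.
f(-3) = (-3)^2 + 8*(-3) + 6
= 9 - 24 + 6
= -15 + 6 = -9
Res(f, g) = -9

-9


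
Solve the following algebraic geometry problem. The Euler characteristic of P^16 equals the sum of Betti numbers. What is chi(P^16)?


The complex projective space P^16 has one cell in each even real dimension 0, 2, ..., 32.
The cohomology groups are H^{2k}(P^16) = Z for k = 0,...,16, and 0 otherwise.
Euler characteristic = sum of Betti numbers = 1 per even-dimensional cohomology group.
chi(P^16) = 16 + 1 = 17

17


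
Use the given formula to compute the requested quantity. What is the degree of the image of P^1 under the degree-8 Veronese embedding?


The Veronese variety v_8(P^1) has degree d^r.
d^r = 8^1 = 8

8


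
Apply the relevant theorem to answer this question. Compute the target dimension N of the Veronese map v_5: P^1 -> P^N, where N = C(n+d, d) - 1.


The Veronese embedding v_d: P^n -> P^N maps each point to all
degree-d monomials in n+1 homogeneous coordinates.
N = C(n+d, d) - 1
N = C(1+5, 5) - 1
N = C(6, 5) - 1
C(6, 5) = 6
N = 6 - 1 = 5

5


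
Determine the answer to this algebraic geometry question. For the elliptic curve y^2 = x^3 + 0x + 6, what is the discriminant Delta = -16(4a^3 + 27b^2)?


Compute each component:
4a^3 = 4*0^3 = 4*0 = 0
27b^2 = 27*6^2 = 27*36 = 972
4a^3 + 27b^2 = 0 + 972 = 972
Delta = -16*972 = -15552

-15552


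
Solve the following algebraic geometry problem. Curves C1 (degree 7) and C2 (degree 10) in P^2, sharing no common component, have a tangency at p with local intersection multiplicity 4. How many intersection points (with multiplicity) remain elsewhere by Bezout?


By Bezout's theorem, the total intersection number is d1 * d2.
Total = 7 * 10 = 70
Intersection multiplicity at p = 4
Remaining intersections = 70 - 4 = 66

66


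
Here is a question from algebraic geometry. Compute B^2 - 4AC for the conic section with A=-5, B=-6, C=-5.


The discriminant of a conic Ax^2 + Bxy + Cy^2 + ... = 0 is B^2 - 4AC.
B^2 = (-6)^2 = 36
4AC = 4*(-5)*(-5) = 100
Discriminant = 36 - 100 = -64

-64


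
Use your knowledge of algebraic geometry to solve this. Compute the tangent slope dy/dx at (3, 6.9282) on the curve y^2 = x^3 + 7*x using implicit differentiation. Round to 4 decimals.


Using implicit differentiation of y^2 = x^3 + 7*x:
2y * dy/dx = 3x^2 + 7
dy/dx = (3x^2 + 7)/(2y)
Numerator: 3*3^2 + 7 = 34
Denominator: 2*6.9282 = 13.8564
dy/dx = 34/13.8564 = 2.4537

2.4537


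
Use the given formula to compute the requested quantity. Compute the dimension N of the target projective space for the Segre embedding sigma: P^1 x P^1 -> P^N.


The Segre embedding maps P^m x P^n into P^N via
all products of coordinates from each factor.
N = (m+1)(n+1) - 1
N = (1+1)(1+1) - 1
N = 2*2 - 1
N = 4 - 1 = 3

3


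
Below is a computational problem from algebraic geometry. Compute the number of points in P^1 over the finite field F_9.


P^1(F_9) has (q^(n+1) - 1)/(q - 1) points.
= 9^1 + 9^0
= 9 + 1
= 10

10


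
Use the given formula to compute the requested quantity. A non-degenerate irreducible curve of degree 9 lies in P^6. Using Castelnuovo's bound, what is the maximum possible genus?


Castelnuovo's bound: write d - 1 = m(r-1) + epsilon with 0 <= epsilon < r-1.
d - 1 = 9 - 1 = 8
r - 1 = 6 - 1 = 5
8 = 1*5 + 3, so m = 1, epsilon = 3
pi(d, r) = m(m-1)(r-1)/2 + m*epsilon
= 1*0*5/2 + 1*3
= 0/2 + 3
= 0 + 3 = 3

3


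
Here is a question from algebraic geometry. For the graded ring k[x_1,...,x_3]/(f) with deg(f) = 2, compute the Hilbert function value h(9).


For R = k[x_1,...,x_n]/(f) with f homogeneous of degree e:
The Hilbert series is (1 - t^e)/(1 - t)^n.
So h(d) = C(d+n-1, n-1) - C(d-e+n-1, n-1) for d >= e.
With n=3, e=2, d=9:
C(9+3-1, 3-1) = C(11, 2) = 55
C(9-2+3-1, 3-1) = C(9, 2) = 36
h(9) = 55 - 36 = 19

19


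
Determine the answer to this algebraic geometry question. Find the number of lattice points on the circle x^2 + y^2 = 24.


Systematically check integer values of x where x^2 <= 24.
For each valid x, check if 24 - x^2 is a perfect square.
Total integer solutions found: 0

0


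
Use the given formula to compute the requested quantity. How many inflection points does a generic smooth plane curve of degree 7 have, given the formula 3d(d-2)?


For a general smooth plane curve C of degree d, the inflection points are
the intersection of C with its Hessian curve, which has degree 3(d-2).
By Bezout, the total intersection number is d * 3(d-2) = 7 * 15 = 105.
For a general curve every flex is ordinary, so each contributes
multiplicity 1 to C·Hess(C), and the number of distinct inflection
points is 3d(d-2).
Inflection points = 3*7*(7-2) = 3*7*5 = 105

105


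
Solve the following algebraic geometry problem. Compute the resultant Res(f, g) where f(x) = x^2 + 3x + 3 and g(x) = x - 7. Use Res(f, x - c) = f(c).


For Res(f, x - c), we evaluate f at x = c.
f(7) = 7^2 + 3*7 + 3
= 49 + 21 + 3
= 70 + 3 = 73
Res(f, g) = 73

73


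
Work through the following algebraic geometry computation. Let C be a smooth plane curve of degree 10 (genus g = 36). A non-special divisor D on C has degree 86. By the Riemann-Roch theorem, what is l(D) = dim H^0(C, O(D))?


First, compute the genus of a smooth plane curve of degree 10:
g = (d-1)(d-2)/2 = (10-1)(10-2)/2 = 36
For a non-special divisor D (i.e., h^1(D) = 0), Riemann-Roch gives:
l(D) = deg(D) - g + 1
Since deg(D) = 86 >= 2g - 1 = 71, D is non-special.
l(D) = 86 - 36 + 1 = 51

51


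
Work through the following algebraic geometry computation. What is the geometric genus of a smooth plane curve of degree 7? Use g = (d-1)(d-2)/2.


Using the genus formula for smooth plane curves:
g = (d-1)(d-2)/2
g = (7-1)(7-2)/2
g = 6*5/2
g = 30/2 = 15

15


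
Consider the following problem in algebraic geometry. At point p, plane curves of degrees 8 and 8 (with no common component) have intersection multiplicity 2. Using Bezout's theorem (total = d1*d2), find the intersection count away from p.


By Bezout's theorem, the total intersection number is d1 * d2.
Total = 8 * 8 = 64
Intersection multiplicity at p = 2
Remaining intersections = 64 - 2 = 62

62


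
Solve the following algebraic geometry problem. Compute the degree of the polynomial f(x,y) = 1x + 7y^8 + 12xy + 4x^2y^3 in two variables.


Examine each term for its total degree (sum of exponents).
  Term '1x' has total degree 1+0 = 1.
  Term '7y^8' has total degree 0+8 = 8.
  Term '12xy' has total degree 1+1 = 2.
  Term '4x^2y^3' has total degree 2+3 = 5.
The maximum total degree among all terms is 8.

8


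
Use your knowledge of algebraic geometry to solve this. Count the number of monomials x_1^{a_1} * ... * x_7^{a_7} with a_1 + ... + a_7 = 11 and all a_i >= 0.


The number of degree-11 monomials in 7 variables is C(d+n-1, n-1).
= C(11+7-1, 7-1) = C(17, 6)
= 12376

12376


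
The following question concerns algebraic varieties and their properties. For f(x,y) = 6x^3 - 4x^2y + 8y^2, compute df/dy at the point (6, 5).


df/dy = (-4)*x^2 + 2*8*y^1
At (6,5): (-4)*6^2 + 2*8*5^1
= -144 + 80
= -64

-64


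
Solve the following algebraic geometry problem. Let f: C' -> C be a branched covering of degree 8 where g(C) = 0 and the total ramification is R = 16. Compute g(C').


Riemann-Hurwitz formula: 2g' - 2 = d(2g - 2) + R
Given: d = 8, g = 0, R = 16
2g' - 2 = 8*(2*0 - 2) + 16
2g' - 2 = 8*(-2) + 16
2g' - 2 = -16 + 16 = 0
2g' = 2
g' = 1

1


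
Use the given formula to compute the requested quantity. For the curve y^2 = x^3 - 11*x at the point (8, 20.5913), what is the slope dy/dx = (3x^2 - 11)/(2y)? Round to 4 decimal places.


Using implicit differentiation of y^2 = x^3 - 11*x:
2y * dy/dx = 3x^2 - 11
dy/dx = (3x^2 - 11)/(2y)
Numerator: 3*8^2 - 11 = 181
Denominator: 2*20.5913 = 41.1826
dy/dx = 181/41.1826 = 4.3951

4.3951


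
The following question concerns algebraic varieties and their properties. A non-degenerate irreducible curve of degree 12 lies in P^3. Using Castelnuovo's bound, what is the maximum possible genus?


Castelnuovo's bound: write d - 1 = m(r-1) + epsilon with 0 <= epsilon < r-1.
d - 1 = 12 - 1 = 11
r - 1 = 3 - 1 = 2
11 = 5*2 + 1, so m = 5, epsilon = 1
pi(d, r) = m(m-1)(r-1)/2 + m*epsilon
= 5*4*2/2 + 5*1
= 40/2 + 5
= 20 + 5 = 25

25


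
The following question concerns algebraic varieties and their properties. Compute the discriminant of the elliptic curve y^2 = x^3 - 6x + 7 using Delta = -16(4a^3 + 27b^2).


Compute each component:
4a^3 = 4*(-6)^3 = 4*(-216) = -864
27b^2 = 27*7^2 = 27*49 = 1323
4a^3 + 27b^2 = -864 + 1323 = 459
Delta = -16*459 = -7344

-7344


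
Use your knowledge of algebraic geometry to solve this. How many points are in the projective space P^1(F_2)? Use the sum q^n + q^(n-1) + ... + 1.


P^1(F_2) has (q^(n+1) - 1)/(q - 1) points.
= 2^1 + 2^0
= 2 + 1
= 3

3


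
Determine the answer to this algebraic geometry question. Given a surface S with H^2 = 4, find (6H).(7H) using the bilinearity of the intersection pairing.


Using bilinearity of the intersection pairing on a surface S:
(aH).(bH) = ab * (H.H)
We have H^2 = 4.
D.E = (6H).(7H) = 6*7*4
= 42*4
= 168

168


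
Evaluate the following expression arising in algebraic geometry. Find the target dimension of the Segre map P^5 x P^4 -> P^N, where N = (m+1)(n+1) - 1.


The Segre embedding maps P^m x P^n into P^N via
all products of coordinates from each factor.
N = (m+1)(n+1) - 1
N = (5+1)(4+1) - 1
N = 6*5 - 1
N = 30 - 1 = 29

29


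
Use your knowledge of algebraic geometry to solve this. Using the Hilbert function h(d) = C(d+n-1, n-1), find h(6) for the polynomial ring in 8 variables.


The Hilbert function for the polynomial ring in 8 variables is:
h(d) = C(d+n-1, n-1)
h(6) = C(6+8-1, 8-1) = C(13, 7)
= 13! / (7! * 6!)
= 1716

1716


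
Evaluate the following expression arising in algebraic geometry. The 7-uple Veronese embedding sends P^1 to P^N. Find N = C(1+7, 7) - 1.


The Veronese embedding v_d: P^n -> P^N maps each point to all
degree-d monomials in n+1 homogeneous coordinates.
N = C(n+d, d) - 1
N = C(1+7, 7) - 1
N = C(8, 7) - 1
C(8, 7) = 8
N = 8 - 1 = 7

7


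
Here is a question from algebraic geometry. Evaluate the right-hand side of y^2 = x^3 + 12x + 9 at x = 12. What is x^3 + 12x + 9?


Compute x^3 + 12x + 9 at x = 12:
x^3 = 12^3 = 1728
12*x = 12*12 = 144
Sum: 1728 + 144 + 9 = 1881

1881


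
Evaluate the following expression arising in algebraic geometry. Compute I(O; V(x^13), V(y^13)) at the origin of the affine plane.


The intersection multiplicity of V(x^a) and V(y^b) at the origin is:
I(O; V(x^13), V(y^13)) = dim_k(k[x,y]/(x^13, y^13))
A basis for k[x,y]/(x^13, y^13) is the set of monomials x^i * y^j
where 0 <= i < 13 and 0 <= j < 13.
The number of such monomials is 13 * 13 = 169

169


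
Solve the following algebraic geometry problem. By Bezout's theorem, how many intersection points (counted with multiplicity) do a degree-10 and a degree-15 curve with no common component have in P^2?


Bezout's theorem states the intersection count equals the product of degrees.
Intersection count = 10 * 15 = 150

150


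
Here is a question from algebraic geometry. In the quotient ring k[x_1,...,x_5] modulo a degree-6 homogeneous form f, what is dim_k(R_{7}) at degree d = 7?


For R = k[x_1,...,x_n]/(f) with f homogeneous of degree e:
The Hilbert series is (1 - t^e)/(1 - t)^n.
So h(d) = C(d+n-1, n-1) - C(d-e+n-1, n-1) for d >= e.
With n=5, e=6, d=7:
C(7+5-1, 5-1) = C(11, 4) = 330
C(7-6+5-1, 5-1) = C(5, 4) = 5
h(7) = 330 - 5 = 325

325


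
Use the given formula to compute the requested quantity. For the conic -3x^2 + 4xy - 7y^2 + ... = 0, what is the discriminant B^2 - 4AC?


The discriminant of a conic Ax^2 + Bxy + Cy^2 + ... = 0 is B^2 - 4AC.
B^2 = 4^2 = 16
4AC = 4*(-3)*(-7) = 84
Discriminant = 16 - 84 = -68

-68


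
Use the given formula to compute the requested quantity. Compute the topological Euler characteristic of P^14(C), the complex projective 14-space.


The complex projective space P^14 has one cell in each even real dimension 0, 2, ..., 28.
The cohomology groups are H^{2k}(P^14) = Z for k = 0,...,14, and 0 otherwise.
Euler characteristic = sum of Betti numbers = 1 per even-dimensional cohomology group.
chi(P^14) = 14 + 1 = 15

15


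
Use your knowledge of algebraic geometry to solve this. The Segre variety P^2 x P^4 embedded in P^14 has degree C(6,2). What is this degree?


The degree of the Segre variety P^2 x P^4 is C(m+n, m).
= C(6, 2)
= 15

15


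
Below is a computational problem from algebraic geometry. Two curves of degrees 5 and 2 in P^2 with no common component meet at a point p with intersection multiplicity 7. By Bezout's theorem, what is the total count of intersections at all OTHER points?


By Bezout's theorem, the total intersection number is d1 * d2.
Total = 5 * 2 = 10
Intersection multiplicity at p = 7
Remaining intersections = 10 - 7 = 3

3


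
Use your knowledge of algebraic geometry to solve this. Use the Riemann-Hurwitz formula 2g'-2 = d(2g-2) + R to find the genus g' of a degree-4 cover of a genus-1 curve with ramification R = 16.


Riemann-Hurwitz formula: 2g' - 2 = d(2g - 2) + R
Given: d = 4, g = 1, R = 16
2g' - 2 = 4*(2*1 - 2) + 16
2g' - 2 = 4*0 + 16
2g' - 2 = 0 + 16 = 16
2g' = 18
g' = 9

9


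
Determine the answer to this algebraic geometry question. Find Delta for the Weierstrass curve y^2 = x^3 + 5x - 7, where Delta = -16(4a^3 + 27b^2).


Compute each component:
4a^3 = 4*5^3 = 4*125 = 500
27b^2 = 27*(-7)^2 = 27*49 = 1323
4a^3 + 27b^2 = 500 + 1323 = 1823
Delta = -16*1823 = -29168

-29168


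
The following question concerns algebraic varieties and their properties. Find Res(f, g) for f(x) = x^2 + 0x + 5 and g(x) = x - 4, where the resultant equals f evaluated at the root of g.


For Res(f, x - c), we evaluate f at x = c.
f(4) = 4^2 + 0*4 + 5
= 16 + 0 + 5
= 16 + 5 = 21
Res(f, g) = 21

21


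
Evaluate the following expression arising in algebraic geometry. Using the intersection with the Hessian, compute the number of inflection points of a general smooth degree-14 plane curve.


For a general smooth plane curve C of degree d, the inflection points are
the intersection of C with its Hessian curve, which has degree 3(d-2).
By Bezout, the total intersection number is d * 3(d-2) = 14 * 36 = 504.
For a general curve every flex is ordinary, so each contributes
multiplicity 1 to C·Hess(C), and the number of distinct inflection
points is 3d(d-2).
Inflection points = 3*14*(14-2) = 3*14*12 = 504

504


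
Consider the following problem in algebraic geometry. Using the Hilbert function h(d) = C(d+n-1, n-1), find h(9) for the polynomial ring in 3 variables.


The Hilbert function for the polynomial ring in 3 variables is:
h(d) = C(d+n-1, n-1)
h(9) = C(9+3-1, 3-1) = C(11, 2)
= 11! / (2! * 9!)
= 55

55


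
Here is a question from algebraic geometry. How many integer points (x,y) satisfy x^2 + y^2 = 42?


Systematically check integer values of x where x^2 <= 42.
For each valid x, check if 42 - x^2 is a perfect square.
Total integer solutions found: 0

0


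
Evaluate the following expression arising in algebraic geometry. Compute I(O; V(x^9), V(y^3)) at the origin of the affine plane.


The intersection multiplicity of V(x^a) and V(y^b) at the origin is:
I(O; V(x^9), V(y^3)) = dim_k(k[x,y]/(x^9, y^3))
A basis for k[x,y]/(x^9, y^3) is the set of monomials x^i * y^j
where 0 <= i < 9 and 0 <= j < 3.
The number of such monomials is 9 * 3 = 27

27


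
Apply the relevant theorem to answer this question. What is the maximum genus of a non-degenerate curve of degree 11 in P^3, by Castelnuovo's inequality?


Castelnuovo's bound: write d - 1 = m(r-1) + epsilon with 0 <= epsilon < r-1.
d - 1 = 11 - 1 = 10
r - 1 = 3 - 1 = 2
10 = 5*2 + 0, so m = 5, epsilon = 0
pi(d, r) = m(m-1)(r-1)/2 + m*epsilon
= 5*4*2/2 + 5*0
= 40/2 + 0
= 20 + 0 = 20

20


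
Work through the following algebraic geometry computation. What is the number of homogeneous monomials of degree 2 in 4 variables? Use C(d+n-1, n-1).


The number of degree-2 monomials in 4 variables is C(d+n-1, n-1).
= C(2+4-1, 4-1) = C(5, 3)
= 10

10


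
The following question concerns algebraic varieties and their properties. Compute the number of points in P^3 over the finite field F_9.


P^3(F_9) has (q^(n+1) - 1)/(q - 1) points.
= 9^3 + 9^2 + 9^1 + 9^0
= 729 + 81 + 9 + 1
= 820

820


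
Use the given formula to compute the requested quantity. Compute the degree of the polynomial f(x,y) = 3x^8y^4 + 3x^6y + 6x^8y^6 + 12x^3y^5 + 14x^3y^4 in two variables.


Examine each term for its total degree (sum of exponents).
  Term '3x^8y^4' has total degree 8+4 = 12.
  Term '3x^6y' has total degree 6+1 = 7.
  Term '6x^8y^6' has total degree 8+6 = 14.
  Term '12x^3y^5' has total degree 3+5 = 8.
  Term '14x^3y^4' has total degree 3+4 = 7.
The maximum total degree among all terms is 14.

14


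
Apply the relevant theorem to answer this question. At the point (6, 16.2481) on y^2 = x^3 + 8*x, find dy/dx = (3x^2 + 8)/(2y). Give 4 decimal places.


Using implicit differentiation of y^2 = x^3 + 8*x:
2y * dy/dx = 3x^2 + 8
dy/dx = (3x^2 + 8)/(2y)
Numerator: 3*6^2 + 8 = 116
Denominator: 2*16.2481 = 32.4962
dy/dx = 116/32.4962 = 3.5696

3.5696


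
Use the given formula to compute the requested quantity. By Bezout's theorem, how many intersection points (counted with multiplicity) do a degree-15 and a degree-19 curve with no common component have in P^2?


Bezout's theorem states the intersection count equals the product of degrees.
Intersection count = 15 * 19 = 285

285


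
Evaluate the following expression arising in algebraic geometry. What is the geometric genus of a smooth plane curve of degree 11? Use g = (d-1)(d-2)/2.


Using the genus formula for smooth plane curves:
g = (d-1)(d-2)/2
g = (11-1)(11-2)/2
g = 10*9/2
g = 90/2 = 45

45


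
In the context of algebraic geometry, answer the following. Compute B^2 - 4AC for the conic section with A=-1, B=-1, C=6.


The discriminant of a conic Ax^2 + Bxy + Cy^2 + ... = 0 is B^2 - 4AC.
B^2 = (-1)^2 = 1
4AC = 4*(-1)*6 = -24
Discriminant = 1 + 24 = 25

25


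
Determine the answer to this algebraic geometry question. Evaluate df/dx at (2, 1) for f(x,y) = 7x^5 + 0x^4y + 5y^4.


df/dx = 5*7*x^4 + 4*0*x^3*y
At (2,1): 5*7*2^4 + 4*0*2^3*1
= 560 + 0
= 560

560


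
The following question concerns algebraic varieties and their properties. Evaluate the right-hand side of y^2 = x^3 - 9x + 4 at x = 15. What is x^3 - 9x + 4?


Compute x^3 - 9x + 4 at x = 15:
x^3 = 15^3 = 3375
(-9)*x = (-9)*15 = -135
Sum: 3375 - 135 + 4 = 3244

3244


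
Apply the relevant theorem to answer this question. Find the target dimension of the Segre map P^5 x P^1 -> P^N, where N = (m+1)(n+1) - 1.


The Segre embedding maps P^m x P^n into P^N via
all products of coordinates from each factor.
N = (m+1)(n+1) - 1
N = (5+1)(1+1) - 1
N = 6*2 - 1
N = 12 - 1 = 11

11


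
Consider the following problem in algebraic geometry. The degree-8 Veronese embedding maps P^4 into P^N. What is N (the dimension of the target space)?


The Veronese embedding v_d: P^n -> P^N maps each point to all
degree-d monomials in n+1 homogeneous coordinates.
N = C(n+d, d) - 1
N = C(4+8, 8) - 1
N = C(12, 8) - 1
C(12, 8) = 495
N = 495 - 1 = 494

494


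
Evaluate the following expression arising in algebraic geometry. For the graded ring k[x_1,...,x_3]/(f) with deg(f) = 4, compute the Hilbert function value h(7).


For R = k[x_1,...,x_n]/(f) with f homogeneous of degree e:
The Hilbert series is (1 - t^e)/(1 - t)^n.
So h(d) = C(d+n-1, n-1) - C(d-e+n-1, n-1) for d >= e.
With n=3, e=4, d=7:
C(7+3-1, 3-1) = C(9, 2) = 36
C(7-4+3-1, 3-1) = C(5, 2) = 10
h(7) = 36 - 10 = 26

26


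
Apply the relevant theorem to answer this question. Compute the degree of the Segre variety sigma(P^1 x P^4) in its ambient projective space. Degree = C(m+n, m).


The degree of the Segre variety P^1 x P^4 is C(m+n, m).
= C(5, 1)
= 5

5


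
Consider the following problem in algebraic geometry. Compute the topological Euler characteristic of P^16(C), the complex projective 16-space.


The complex projective space P^16 has one cell in each even real dimension 0, 2, ..., 32.
The cohomology groups are H^{2k}(P^16) = Z for k = 0,...,16, and 0 otherwise.
Euler characteristic = sum of Betti numbers = 1 per even-dimensional cohomology group.
chi(P^16) = 16 + 1 = 17

17


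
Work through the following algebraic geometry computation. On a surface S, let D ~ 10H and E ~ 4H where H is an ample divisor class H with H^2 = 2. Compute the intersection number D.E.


Using bilinearity of the intersection pairing on a surface S:
(aH).(bH) = ab * (H.H)
We have H^2 = 2.
D.E = (10H).(4H) = 10*4*2
= 40*2
= 80

80


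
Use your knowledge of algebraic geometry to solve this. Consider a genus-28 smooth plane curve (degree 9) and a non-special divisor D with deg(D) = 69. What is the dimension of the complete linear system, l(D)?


First, compute the genus of a smooth plane curve of degree 9:
g = (d-1)(d-2)/2 = (9-1)(9-2)/2 = 28
For a non-special divisor D (i.e., h^1(D) = 0), Riemann-Roch gives:
l(D) = deg(D) - g + 1
Since deg(D) = 69 >= 2g - 1 = 55, D is non-special.
l(D) = 69 - 28 + 1 = 42

42


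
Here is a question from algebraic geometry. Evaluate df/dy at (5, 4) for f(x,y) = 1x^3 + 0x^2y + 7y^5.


df/dy = 0*x^2 + 5*7*y^4
At (5,4): 0*5^2 + 5*7*4^4
= 0 + 8960
= 8960

8960


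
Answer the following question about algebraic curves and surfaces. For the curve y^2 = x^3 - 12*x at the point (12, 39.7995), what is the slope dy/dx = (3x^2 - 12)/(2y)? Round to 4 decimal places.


Using implicit differentiation of y^2 = x^3 - 12*x:
2y * dy/dx = 3x^2 - 12
dy/dx = (3x^2 - 12)/(2y)
Numerator: 3*12^2 - 12 = 420
Denominator: 2*39.7995 = 79.599
dy/dx = 420/79.599 = 5.2764

5.2764


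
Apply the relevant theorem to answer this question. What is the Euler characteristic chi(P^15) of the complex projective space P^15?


The complex projective space P^15 has one cell in each even real dimension 0, 2, ..., 30.
The cohomology groups are H^{2k}(P^15) = Z for k = 0,...,15, and 0 otherwise.
Euler characteristic = sum of Betti numbers = 1 per even-dimensional cohomology group.
chi(P^15) = 15 + 1 = 16

16


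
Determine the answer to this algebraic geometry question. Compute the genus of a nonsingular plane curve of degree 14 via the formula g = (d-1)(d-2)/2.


Using the genus formula for smooth plane curves:
g = (d-1)(d-2)/2
g = (14-1)(14-2)/2
g = 13*12/2
g = 156/2 = 78

78
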